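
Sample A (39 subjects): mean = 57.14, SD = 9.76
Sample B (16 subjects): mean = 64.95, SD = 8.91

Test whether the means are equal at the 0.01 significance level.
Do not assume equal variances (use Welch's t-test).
Welch's two-sample t-test:
H₀: μ₁ = μ₂
H₁: μ₁ ≠ μ₂
s₁²/n₁ = 9.76²/39 = 2.4425,  s₂²/n₂ = 8.91²/16 = 4.9618
SE = √(s₁²/n₁ + s₂²/n₂) = √(2.4425 + 4.9618) = 2.7211
df (Welch-Satterthwaite) = (s₁²/n₁ + s₂²/n₂)² / [(s₁²/n₁)²/(n₁-1) + (s₂²/n₂)²/(n₂-1)] ≈ 30.49
t = (x̄₁ - x̄₂) / SE = (57.14 - 64.95) / 2.7211 = -7.81 / 2.7211 = -2.870
p-value = 0.0074

Since p-value < α = 0.01, we reject H₀.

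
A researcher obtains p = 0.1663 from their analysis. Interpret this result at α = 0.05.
Since p = 0.1663 > α = 0.05, fail to reject H₀.
There is insufficient evidence to reject the null hypothesis; the result is not statistically significant at the 0.05 level.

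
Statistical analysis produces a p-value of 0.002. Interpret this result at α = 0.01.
Since p = 0.002 < α = 0.01, reject H₀.
There is sufficient evidence to reject the null hypothesis; the result is statistically significant at the 0.01 level.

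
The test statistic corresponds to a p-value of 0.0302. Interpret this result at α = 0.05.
Since p = 0.0302 < α = 0.05, reject H₀.
There is sufficient evidence to reject the null hypothesis; the result is statistically significant at the 0.05 level.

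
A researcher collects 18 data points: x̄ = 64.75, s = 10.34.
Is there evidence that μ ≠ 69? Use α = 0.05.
One-sample t-test:
H₀: μ = 69
H₁: μ ≠ 69
df = n - 1 = 17
t = (x̄ - μ₀) / (s/√n) = (64.75 - 69) / (10.34/√18) = -1.744
p-value = 0.0992

Since p-value > α = 0.05, we fail to reject H₀.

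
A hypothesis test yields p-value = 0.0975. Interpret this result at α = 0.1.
Since p = 0.0975 < α = 0.1, reject H₀.
There is sufficient evidence to reject the null hypothesis; the result is statistically significant at the 0.1 level.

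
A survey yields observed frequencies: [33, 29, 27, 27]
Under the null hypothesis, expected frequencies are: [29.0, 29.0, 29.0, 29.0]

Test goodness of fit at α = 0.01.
Chi-square goodness of fit test:
H₀: observed counts match expected distribution
H₁: observed counts differ from expected distribution
df = k - 1 = 3
χ² = Σ(O - E)²/E
   = (33 - 29.0)²/29.0 + (29 - 29.0)²/29.0 + (27 - 29.0)²/29.0 + (27 - 29.0)²/29.0
   = 0.552 + 0.000 + 0.138 + 0.138
   = 0.83
p-value = 0.8429

Since p-value > α = 0.01, we fail to reject H₀.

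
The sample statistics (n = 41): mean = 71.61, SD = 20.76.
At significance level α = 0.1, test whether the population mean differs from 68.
One-sample t-test:
H₀: μ = 68
H₁: μ ≠ 68
df = n - 1 = 40
t = (x̄ - μ₀) / (s/√n) = (71.61 - 68) / (20.76/√41) = 1.113
p-value = 0.2722

Since p-value > α = 0.1, we fail to reject H₀.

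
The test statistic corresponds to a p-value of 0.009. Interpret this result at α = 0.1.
Since p = 0.009 < α = 0.1, reject H₀.
There is sufficient evidence to reject the null hypothesis; the result is statistically significant at the 0.1 level.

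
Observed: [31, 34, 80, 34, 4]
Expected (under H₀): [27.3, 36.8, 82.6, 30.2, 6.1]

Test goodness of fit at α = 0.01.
Chi-square goodness of fit test:
H₀: observed counts match expected distribution
H₁: observed counts differ from expected distribution
df = k - 1 = 4
χ² = Σ(O - E)²/E
   = (31 - 27.3)²/27.3 + (34 - 36.8)²/36.8 + (80 - 82.6)²/82.6 + (34 - 30.2)²/30.2 + (4 - 6.1)²/6.1
   = 0.501 + 0.213 + 0.082 + 0.478 + 0.723
   = 2.00
p-value = 0.7362

Since p-value > α = 0.01, we fail to reject H₀.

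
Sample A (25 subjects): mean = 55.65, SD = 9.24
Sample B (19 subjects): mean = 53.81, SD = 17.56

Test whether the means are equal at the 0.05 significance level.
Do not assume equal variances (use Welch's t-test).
Welch's two-sample t-test:
H₀: μ₁ = μ₂
H₁: μ₁ ≠ μ₂
s₁²/n₁ = 9.24²/25 = 3.4151,  s₂²/n₂ = 17.56²/19 = 16.2291
SE = √(s₁²/n₁ + s₂²/n₂) = √(3.4151 + 16.2291) = 4.4322
df (Welch-Satterthwaite) = (s₁²/n₁ + s₂²/n₂)² / [(s₁²/n₁)²/(n₁-1) + (s₂²/n₂)²/(n₂-1)] ≈ 25.52
t = (x̄₁ - x̄₂) / SE = (55.65 - 53.81) / 4.4322 = 1.84 / 4.4322 = 0.415
p-value = 0.6815

Since p-value > α = 0.05, we fail to reject H₀.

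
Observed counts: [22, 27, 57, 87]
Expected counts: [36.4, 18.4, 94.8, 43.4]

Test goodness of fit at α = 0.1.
Chi-square goodness of fit test:
H₀: observed counts match expected distribution
H₁: observed counts differ from expected distribution
df = k - 1 = 3
χ² = Σ(O - E)²/E
   = (22 - 36.4)²/36.4 + (27 - 18.4)²/18.4 + (57 - 94.8)²/94.8 + (87 - 43.4)²/43.4
   = 5.697 + 4.020 + 15.072 + 43.801
   = 68.59
p-value < 0.0001

Since p-value < α = 0.1, we reject H₀.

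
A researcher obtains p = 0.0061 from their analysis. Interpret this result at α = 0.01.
Since p = 0.0061 < α = 0.01, reject H₀.
There is sufficient evidence to reject the null hypothesis; the result is statistically significant at the 0.01 level.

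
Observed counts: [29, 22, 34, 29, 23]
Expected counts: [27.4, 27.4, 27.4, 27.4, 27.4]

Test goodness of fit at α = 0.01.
Chi-square goodness of fit test:
H₀: observed counts match expected distribution
H₁: observed counts differ from expected distribution
df = k - 1 = 4
χ² = Σ(O - E)²/E
   = (29 - 27.4)²/27.4 + (22 - 27.4)²/27.4 + (34 - 27.4)²/27.4 + (29 - 27.4)²/27.4 + (23 - 27.4)²/27.4
   = 0.093 + 1.064 + 1.590 + 0.093 + 0.707
   = 3.55
p-value = 0.4707

Since p-value > α = 0.01, we fail to reject H₀.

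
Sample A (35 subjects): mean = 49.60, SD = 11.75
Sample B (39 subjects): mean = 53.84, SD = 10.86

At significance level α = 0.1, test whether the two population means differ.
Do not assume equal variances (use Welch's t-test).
Welch's two-sample t-test:
H₀: μ₁ = μ₂
H₁: μ₁ ≠ μ₂
s₁²/n₁ = 11.75²/35 = 3.9446,  s₂²/n₂ = 10.86²/39 = 3.0241
SE = √(s₁²/n₁ + s₂²/n₂) = √(3.9446 + 3.0241) = 2.6398
df (Welch-Satterthwaite) = (s₁²/n₁ + s₂²/n₂)² / [(s₁²/n₁)²/(n₁-1) + (s₂²/n₂)²/(n₂-1)] ≈ 69.54
t = (x̄₁ - x̄₂) / SE = (49.60 - 53.84) / 2.6398 = -4.24 / 2.6398 = -1.606
p-value = 0.1128

Since p-value > α = 0.1, we fail to reject H₀.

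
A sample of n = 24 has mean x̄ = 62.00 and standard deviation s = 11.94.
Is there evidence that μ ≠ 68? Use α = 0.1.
One-sample t-test:
H₀: μ = 68
H₁: μ ≠ 68
df = n - 1 = 23
t = (x̄ - μ₀) / (s/√n) = (62.00 - 68) / (11.94/√24) = -2.462
p-value = 0.0217

Since p-value < α = 0.1, we reject H₀.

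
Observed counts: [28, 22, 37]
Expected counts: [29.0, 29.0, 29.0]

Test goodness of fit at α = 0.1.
Chi-square goodness of fit test:
H₀: observed counts match expected distribution
H₁: observed counts differ from expected distribution
df = k - 1 = 2
χ² = Σ(O - E)²/E
   = (28 - 29.0)²/29.0 + (22 - 29.0)²/29.0 + (37 - 29.0)²/29.0
   = 0.034 + 1.690 + 2.207
   = 3.93
p-value = 0.1401

Since p-value > α = 0.1, we fail to reject H₀.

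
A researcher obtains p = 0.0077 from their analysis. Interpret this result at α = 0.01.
Since p = 0.0077 < α = 0.01, reject H₀.
There is sufficient evidence to reject the null hypothesis; the result is statistically significant at the 0.01 level.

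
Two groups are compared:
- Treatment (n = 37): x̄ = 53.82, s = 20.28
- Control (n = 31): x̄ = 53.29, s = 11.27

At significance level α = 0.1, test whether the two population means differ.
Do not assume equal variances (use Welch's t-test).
Welch's two-sample t-test:
H₀: μ₁ = μ₂
H₁: μ₁ ≠ μ₂
s₁²/n₁ = 20.28²/37 = 11.1156,  s₂²/n₂ = 11.27²/31 = 4.0972
SE = √(s₁²/n₁ + s₂²/n₂) = √(11.1156 + 4.0972) = 3.9004
df (Welch-Satterthwaite) = (s₁²/n₁ + s₂²/n₂)² / [(s₁²/n₁)²/(n₁-1) + (s₂²/n₂)²/(n₂-1)] ≈ 57.98
t = (x̄₁ - x̄₂) / SE = (53.82 - 53.29) / 3.9004 = 0.53 / 3.9004 = 0.136
p-value = 0.8924

Since p-value > α = 0.1, we fail to reject H₀.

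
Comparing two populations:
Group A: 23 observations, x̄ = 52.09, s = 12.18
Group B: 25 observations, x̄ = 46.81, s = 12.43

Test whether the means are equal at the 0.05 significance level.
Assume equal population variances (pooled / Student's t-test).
Student's two-sample t-test (equal variances):
H₀: μ₁ = μ₂
H₁: μ₁ ≠ μ₂
df = n₁ + n₂ - 2 = 46
Pooled variance s_p² = [(n₁-1)s₁² + (n₂-1)s₂²] / (n₁ + n₂ - 2) = [(22)(12.18²) + (24)(12.43²)] / 46 = 151.5624
SE = √(s_p²(1/n₁ + 1/n₂)) = √(151.5624 × (1/23 + 1/25)) = 3.5570
t = (x̄₁ - x̄₂) / SE = (52.09 - 46.81) / 3.5570 = 5.28 / 3.5570 = 1.484
p-value = 0.1445

Since p-value > α = 0.05, we fail to reject H₀.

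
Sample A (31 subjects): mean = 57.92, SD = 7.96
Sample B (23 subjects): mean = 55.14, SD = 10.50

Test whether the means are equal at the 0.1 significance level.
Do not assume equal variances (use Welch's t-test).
Welch's two-sample t-test:
H₀: μ₁ = μ₂
H₁: μ₁ ≠ μ₂
s₁²/n₁ = 7.96²/31 = 2.0439,  s₂²/n₂ = 10.50²/23 = 4.7935
SE = √(s₁²/n₁ + s₂²/n₂) = √(2.0439 + 4.7935) = 2.6148
df (Welch-Satterthwaite) = (s₁²/n₁ + s₂²/n₂)² / [(s₁²/n₁)²/(n₁-1) + (s₂²/n₂)²/(n₂-1)] ≈ 39.50
t = (x̄₁ - x̄₂) / SE = (57.92 - 55.14) / 2.6148 = 2.78 / 2.6148 = 1.063
p-value = 0.2942

Since p-value > α = 0.1, we fail to reject H₀.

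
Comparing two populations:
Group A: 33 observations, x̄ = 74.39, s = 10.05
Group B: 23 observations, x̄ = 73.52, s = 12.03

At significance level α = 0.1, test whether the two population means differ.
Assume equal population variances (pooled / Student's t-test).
Student's two-sample t-test (equal variances):
H₀: μ₁ = μ₂
H₁: μ₁ ≠ μ₂
df = n₁ + n₂ - 2 = 54
Pooled variance s_p² = [(n₁-1)s₁² + (n₂-1)s₂²] / (n₁ + n₂ - 2) = [(32)(10.05²) + (22)(12.03²)] / 54 = 118.8137
SE = √(s_p²(1/n₁ + 1/n₂)) = √(118.8137 × (1/33 + 1/23)) = 2.9608
t = (x̄₁ - x̄₂) / SE = (74.39 - 73.52) / 2.9608 = 0.87 / 2.9608 = 0.294
p-value = 0.7700

Since p-value > α = 0.1, we fail to reject H₀.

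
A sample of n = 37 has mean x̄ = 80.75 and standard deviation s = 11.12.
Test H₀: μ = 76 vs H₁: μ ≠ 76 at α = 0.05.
One-sample t-test:
H₀: μ = 76
H₁: μ ≠ 76
df = n - 1 = 36
t = (x̄ - μ₀) / (s/√n) = (80.75 - 76) / (11.12/√37) = 2.598
p-value = 0.0135

Since p-value < α = 0.05, we reject H₀.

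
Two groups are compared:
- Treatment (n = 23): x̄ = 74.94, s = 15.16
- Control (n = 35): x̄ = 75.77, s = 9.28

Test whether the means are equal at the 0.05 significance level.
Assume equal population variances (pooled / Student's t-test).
Student's two-sample t-test (equal variances):
H₀: μ₁ = μ₂
H₁: μ₁ ≠ μ₂
df = n₁ + n₂ - 2 = 56
Pooled variance s_p² = [(n₁-1)s₁² + (n₂-1)s₂²] / (n₁ + n₂ - 2) = [(22)(15.16²) + (34)(9.28²)] / 56 = 142.5748
SE = √(s_p²(1/n₁ + 1/n₂)) = √(142.5748 × (1/23 + 1/35)) = 3.2051
t = (x̄₁ - x̄₂) / SE = (74.94 - 75.77) / 3.2051 = -0.83 / 3.2051 = -0.259
p-value = 0.7966

Since p-value > α = 0.05, we fail to reject H₀.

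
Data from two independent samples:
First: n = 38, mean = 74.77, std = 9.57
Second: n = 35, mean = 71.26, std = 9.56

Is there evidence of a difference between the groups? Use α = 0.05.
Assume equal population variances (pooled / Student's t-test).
Student's two-sample t-test (equal variances):
H₀: μ₁ = μ₂
H₁: μ₁ ≠ μ₂
df = n₁ + n₂ - 2 = 71
Pooled variance s_p² = [(n₁-1)s₁² + (n₂-1)s₂²] / (n₁ + n₂ - 2) = [(37)(9.57²) + (34)(9.56²)] / 71 = 91.4933
SE = √(s_p²(1/n₁ + 1/n₂)) = √(91.4933 × (1/38 + 1/35)) = 2.2409
t = (x̄₁ - x̄₂) / SE = (74.77 - 71.26) / 2.2409 = 3.51 / 2.2409 = 1.566
p-value = 0.1217

Since p-value > α = 0.05, we fail to reject H₀.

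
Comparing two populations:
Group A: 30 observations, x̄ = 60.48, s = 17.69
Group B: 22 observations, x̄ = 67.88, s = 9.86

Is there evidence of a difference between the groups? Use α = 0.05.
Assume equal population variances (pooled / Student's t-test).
Student's two-sample t-test (equal variances):
H₀: μ₁ = μ₂
H₁: μ₁ ≠ μ₂
df = n₁ + n₂ - 2 = 50
Pooled variance s_p² = [(n₁-1)s₁² + (n₂-1)s₂²] / (n₁ + n₂ - 2) = [(29)(17.69²) + (21)(9.86²)] / 50 = 222.3352
SE = √(s_p²(1/n₁ + 1/n₂)) = √(222.3352 × (1/30 + 1/22)) = 4.1854
t = (x̄₁ - x̄₂) / SE = (60.48 - 67.88) / 4.1854 = -7.40 / 4.1854 = -1.768
p-value = 0.0832

Since p-value > α = 0.05, we fail to reject H₀.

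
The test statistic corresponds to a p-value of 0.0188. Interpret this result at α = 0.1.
Since p = 0.0188 < α = 0.1, reject H₀.
There is sufficient evidence to reject the null hypothesis; the result is statistically significant at the 0.1 level.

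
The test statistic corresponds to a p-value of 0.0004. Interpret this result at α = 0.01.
Since p = 0.0004 < α = 0.01, reject H₀.
There is sufficient evidence to reject the null hypothesis; the result is statistically significant at the 0.01 level.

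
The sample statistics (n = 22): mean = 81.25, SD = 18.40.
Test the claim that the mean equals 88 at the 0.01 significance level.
One-sample t-test:
H₀: μ = 88
H₁: μ ≠ 88
df = n - 1 = 21
t = (x̄ - μ₀) / (s/√n) = (81.25 - 88) / (18.40/√22) = -1.721
p-value = 0.1000

Since p-value > α = 0.01, we fail to reject H₀.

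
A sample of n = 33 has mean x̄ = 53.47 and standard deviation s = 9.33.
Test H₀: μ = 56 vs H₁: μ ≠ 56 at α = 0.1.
One-sample t-test:
H₀: μ = 56
H₁: μ ≠ 56
df = n - 1 = 32
t = (x̄ - μ₀) / (s/√n) = (53.47 - 56) / (9.33/√33) = -1.558
p-value = 0.1291

Since p-value > α = 0.1, we fail to reject H₀.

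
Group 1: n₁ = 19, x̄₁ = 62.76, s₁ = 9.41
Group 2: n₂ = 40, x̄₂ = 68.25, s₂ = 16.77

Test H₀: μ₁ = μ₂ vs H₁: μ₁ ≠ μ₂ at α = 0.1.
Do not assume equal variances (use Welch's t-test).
Welch's two-sample t-test:
H₀: μ₁ = μ₂
H₁: μ₁ ≠ μ₂
s₁²/n₁ = 9.41²/19 = 4.6604,  s₂²/n₂ = 16.77²/40 = 7.0308
SE = √(s₁²/n₁ + s₂²/n₂) = √(4.6604 + 7.0308) = 3.4192
df (Welch-Satterthwaite) = (s₁²/n₁ + s₂²/n₂)² / [(s₁²/n₁)²/(n₁-1) + (s₂²/n₂)²/(n₂-1)] ≈ 55.25
t = (x̄₁ - x̄₂) / SE = (62.76 - 68.25) / 3.4192 = -5.49 / 3.4192 = -1.606
p-value = 0.1141

Since p-value > α = 0.1, we fail to reject H₀.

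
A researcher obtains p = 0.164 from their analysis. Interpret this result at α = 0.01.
Since p = 0.164 > α = 0.01, fail to reject H₀.
There is insufficient evidence to reject the null hypothesis; the result is not statistically significant at the 0.01 level.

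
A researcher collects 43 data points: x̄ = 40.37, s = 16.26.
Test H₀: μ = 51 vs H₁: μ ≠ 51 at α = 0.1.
One-sample t-test:
H₀: μ = 51
H₁: μ ≠ 51
df = n - 1 = 42
t = (x̄ - μ₀) / (s/√n) = (40.37 - 51) / (16.26/√43) = -4.287
p-value = 0.0001

Since p-value < α = 0.1, we reject H₀.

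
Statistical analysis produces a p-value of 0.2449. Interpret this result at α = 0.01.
Since p = 0.2449 > α = 0.01, fail to reject H₀.
There is insufficient evidence to reject the null hypothesis; the result is not statistically significant at the 0.01 level.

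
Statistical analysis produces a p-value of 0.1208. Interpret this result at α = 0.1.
Since p = 0.1208 > α = 0.1, fail to reject H₀.
There is insufficient evidence to reject the null hypothesis; the result is not statistically significant at the 0.1 level.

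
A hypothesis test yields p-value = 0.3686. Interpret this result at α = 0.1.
Since p = 0.3686 > α = 0.1, fail to reject H₀.
There is insufficient evidence to reject the null hypothesis; the result is not statistically significant at the 0.1 level.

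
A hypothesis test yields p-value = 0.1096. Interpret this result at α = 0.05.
Since p = 0.1096 > α = 0.05, fail to reject H₀.
There is insufficient evidence to reject the null hypothesis; the result is not statistically significant at the 0.05 level.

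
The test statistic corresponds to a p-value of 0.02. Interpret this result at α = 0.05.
Since p = 0.02 < α = 0.05, reject H₀.
There is sufficient evidence to reject the null hypothesis; the result is statistically significant at the 0.05 level.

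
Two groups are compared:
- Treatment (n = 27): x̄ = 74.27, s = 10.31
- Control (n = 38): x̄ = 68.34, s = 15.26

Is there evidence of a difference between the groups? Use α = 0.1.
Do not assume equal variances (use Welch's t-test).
Welch's two-sample t-test:
H₀: μ₁ = μ₂
H₁: μ₁ ≠ μ₂
s₁²/n₁ = 10.31²/27 = 3.9369,  s₂²/n₂ = 15.26²/38 = 6.1281
SE = √(s₁²/n₁ + s₂²/n₂) = √(3.9369 + 6.1281) = 3.1725
df (Welch-Satterthwaite) = (s₁²/n₁ + s₂²/n₂)² / [(s₁²/n₁)²/(n₁-1) + (s₂²/n₂)²/(n₂-1)] ≈ 62.88
t = (x̄₁ - x̄₂) / SE = (74.27 - 68.34) / 3.1725 = 5.93 / 3.1725 = 1.869
p-value = 0.0663

Since p-value < α = 0.1, we reject H₀.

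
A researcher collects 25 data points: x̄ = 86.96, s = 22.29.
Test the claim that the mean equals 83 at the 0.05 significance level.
One-sample t-test:
H₀: μ = 83
H₁: μ ≠ 83
df = n - 1 = 24
t = (x̄ - μ₀) / (s/√n) = (86.96 - 83) / (22.29/√25) = 0.888
p-value = 0.3832

Since p-value > α = 0.05, we fail to reject H₀.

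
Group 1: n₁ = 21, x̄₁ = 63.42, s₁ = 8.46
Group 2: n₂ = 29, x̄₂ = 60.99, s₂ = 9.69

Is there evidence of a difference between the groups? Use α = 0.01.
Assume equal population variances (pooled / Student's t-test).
Student's two-sample t-test (equal variances):
H₀: μ₁ = μ₂
H₁: μ₁ ≠ μ₂
df = n₁ + n₂ - 2 = 48
Pooled variance s_p² = [(n₁-1)s₁² + (n₂-1)s₂²] / (n₁ + n₂ - 2) = [(20)(8.46²) + (28)(9.69²)] / 48 = 84.5942
SE = √(s_p²(1/n₁ + 1/n₂)) = √(84.5942 × (1/21 + 1/29)) = 2.6354
t = (x̄₁ - x̄₂) / SE = (63.42 - 60.99) / 2.6354 = 2.43 / 2.6354 = 0.922
p-value = 0.3611

Since p-value > α = 0.01, we fail to reject H₀.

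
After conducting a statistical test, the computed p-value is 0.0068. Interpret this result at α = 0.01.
Since p = 0.0068 < α = 0.01, reject H₀.
There is sufficient evidence to reject the null hypothesis; the result is statistically significant at the 0.01 level.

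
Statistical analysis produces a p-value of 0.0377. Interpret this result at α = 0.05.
Since p = 0.0377 < α = 0.05, reject H₀.
There is sufficient evidence to reject the null hypothesis; the result is statistically significant at the 0.05 level.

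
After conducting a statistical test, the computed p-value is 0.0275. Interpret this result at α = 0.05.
Since p = 0.0275 < α = 0.05, reject H₀.
There is sufficient evidence to reject the null hypothesis; the result is statistically significant at the 0.05 level.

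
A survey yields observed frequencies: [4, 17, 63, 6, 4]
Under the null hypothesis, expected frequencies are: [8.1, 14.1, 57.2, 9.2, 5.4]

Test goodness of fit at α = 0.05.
Chi-square goodness of fit test:
H₀: observed counts match expected distribution
H₁: observed counts differ from expected distribution
df = k - 1 = 4
χ² = Σ(O - E)²/E
   = (4 - 8.1)²/8.1 + (17 - 14.1)²/14.1 + (63 - 57.2)²/57.2 + (6 - 9.2)²/9.2 + (4 - 5.4)²/5.4
   = 2.075 + 0.596 + 0.588 + 1.113 + 0.363
   = 4.74
p-value = 0.3155

Since p-value > α = 0.05, we fail to reject H₀.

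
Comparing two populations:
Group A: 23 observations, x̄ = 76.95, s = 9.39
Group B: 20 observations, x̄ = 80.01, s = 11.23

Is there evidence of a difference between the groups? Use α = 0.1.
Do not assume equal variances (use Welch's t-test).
Welch's two-sample t-test:
H₀: μ₁ = μ₂
H₁: μ₁ ≠ μ₂
s₁²/n₁ = 9.39²/23 = 3.8336,  s₂²/n₂ = 11.23²/20 = 6.3056
SE = √(s₁²/n₁ + s₂²/n₂) = √(3.8336 + 6.3056) = 3.1842
df (Welch-Satterthwaite) = (s₁²/n₁ + s₂²/n₂)² / [(s₁²/n₁)²/(n₁-1) + (s₂²/n₂)²/(n₂-1)] ≈ 37.24
t = (x̄₁ - x̄₂) / SE = (76.95 - 80.01) / 3.1842 = -3.06 / 3.1842 = -0.961
p-value = 0.3428

Since p-value > α = 0.1, we fail to reject H₀.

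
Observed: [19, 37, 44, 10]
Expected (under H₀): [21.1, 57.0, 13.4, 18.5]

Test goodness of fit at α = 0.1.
Chi-square goodness of fit test:
H₀: observed counts match expected distribution
H₁: observed counts differ from expected distribution
df = k - 1 = 3
χ² = Σ(O - E)²/E
   = (19 - 21.1)²/21.1 + (37 - 57.0)²/57.0 + (44 - 13.4)²/13.4 + (10 - 18.5)²/18.5
   = 0.209 + 7.018 + 69.878 + 3.905
   = 81.01
p-value < 0.0001

Since p-value < α = 0.1, we reject H₀.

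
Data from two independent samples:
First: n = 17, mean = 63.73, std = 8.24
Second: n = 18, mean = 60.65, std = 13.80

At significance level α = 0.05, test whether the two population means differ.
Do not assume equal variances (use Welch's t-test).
Welch's two-sample t-test:
H₀: μ₁ = μ₂
H₁: μ₁ ≠ μ₂
s₁²/n₁ = 8.24²/17 = 3.9940,  s₂²/n₂ = 13.80²/18 = 10.5800
SE = √(s₁²/n₁ + s₂²/n₂) = √(3.9940 + 10.5800) = 3.8176
df (Welch-Satterthwaite) = (s₁²/n₁ + s₂²/n₂)² / [(s₁²/n₁)²/(n₁-1) + (s₂²/n₂)²/(n₂-1)] ≈ 28.02
t = (x̄₁ - x̄₂) / SE = (63.73 - 60.65) / 3.8176 = 3.08 / 3.8176 = 0.807
p-value = 0.4266

Since p-value > α = 0.05, we fail to reject H₀.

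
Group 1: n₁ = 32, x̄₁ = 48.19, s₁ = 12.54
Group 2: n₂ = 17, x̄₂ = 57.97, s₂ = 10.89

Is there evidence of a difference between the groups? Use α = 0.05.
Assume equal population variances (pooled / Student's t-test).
Student's two-sample t-test (equal variances):
H₀: μ₁ = μ₂
H₁: μ₁ ≠ μ₂
df = n₁ + n₂ - 2 = 47
Pooled variance s_p² = [(n₁-1)s₁² + (n₂-1)s₂²] / (n₁ + n₂ - 2) = [(31)(12.54²) + (16)(10.89²)] / 47 = 144.0909
SE = √(s_p²(1/n₁ + 1/n₂)) = √(144.0909 × (1/32 + 1/17)) = 3.6026
t = (x̄₁ - x̄₂) / SE = (48.19 - 57.97) / 3.6026 = -9.78 / 3.6026 = -2.715
p-value = 0.0092

Since p-value < α = 0.05, we reject H₀.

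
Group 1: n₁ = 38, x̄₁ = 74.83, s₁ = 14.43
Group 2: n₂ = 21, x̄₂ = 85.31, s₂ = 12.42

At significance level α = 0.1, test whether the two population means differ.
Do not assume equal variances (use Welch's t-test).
Welch's two-sample t-test:
H₀: μ₁ = μ₂
H₁: μ₁ ≠ μ₂
s₁²/n₁ = 14.43²/38 = 5.4796,  s₂²/n₂ = 12.42²/21 = 7.3455
SE = √(s₁²/n₁ + s₂²/n₂) = √(5.4796 + 7.3455) = 3.5812
df (Welch-Satterthwaite) = (s₁²/n₁ + s₂²/n₂)² / [(s₁²/n₁)²/(n₁-1) + (s₂²/n₂)²/(n₂-1)] ≈ 46.87
t = (x̄₁ - x̄₂) / SE = (74.83 - 85.31) / 3.5812 = -10.48 / 3.5812 = -2.926
p-value = 0.0053

Since p-value < α = 0.1, we reject H₀.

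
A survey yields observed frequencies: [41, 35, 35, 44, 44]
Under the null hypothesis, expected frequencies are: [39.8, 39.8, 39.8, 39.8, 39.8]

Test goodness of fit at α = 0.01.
Chi-square goodness of fit test:
H₀: observed counts match expected distribution
H₁: observed counts differ from expected distribution
df = k - 1 = 4
χ² = Σ(O - E)²/E
   = (41 - 39.8)²/39.8 + (35 - 39.8)²/39.8 + (35 - 39.8)²/39.8 + (44 - 39.8)²/39.8 + (44 - 39.8)²/39.8
   = 0.036 + 0.579 + 0.579 + 0.443 + 0.443
   = 2.08
p-value = 0.7210

Since p-value > α = 0.01, we fail to reject H₀.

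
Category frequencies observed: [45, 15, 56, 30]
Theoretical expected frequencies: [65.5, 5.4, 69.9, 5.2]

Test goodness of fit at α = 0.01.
Chi-square goodness of fit test:
H₀: observed counts match expected distribution
H₁: observed counts differ from expected distribution
df = k - 1 = 3
χ² = Σ(O - E)²/E
   = (45 - 65.5)²/65.5 + (15 - 5.4)²/5.4 + (56 - 69.9)²/69.9 + (30 - 5.2)²/5.2
   = 6.416 + 17.067 + 2.764 + 118.277
   = 144.52
p-value < 0.0001

Since p-value < α = 0.01, we reject H₀.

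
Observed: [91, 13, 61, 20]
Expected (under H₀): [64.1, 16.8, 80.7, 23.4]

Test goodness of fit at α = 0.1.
Chi-square goodness of fit test:
H₀: observed counts match expected distribution
H₁: observed counts differ from expected distribution
df = k - 1 = 3
χ² = Σ(O - E)²/E
   = (91 - 64.1)²/64.1 + (13 - 16.8)²/16.8 + (61 - 80.7)²/80.7 + (20 - 23.4)²/23.4
   = 11.289 + 0.860 + 4.809 + 0.494
   = 17.45
p-value = 0.0006

Since p-value < α = 0.1, we reject H₀.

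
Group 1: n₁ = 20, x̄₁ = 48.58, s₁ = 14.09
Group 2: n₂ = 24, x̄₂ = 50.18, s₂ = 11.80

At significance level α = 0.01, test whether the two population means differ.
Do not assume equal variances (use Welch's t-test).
Welch's two-sample t-test:
H₀: μ₁ = μ₂
H₁: μ₁ ≠ μ₂
s₁²/n₁ = 14.09²/20 = 9.9264,  s₂²/n₂ = 11.80²/24 = 5.8017
SE = √(s₁²/n₁ + s₂²/n₂) = √(9.9264 + 5.8017) = 3.9659
df (Welch-Satterthwaite) = (s₁²/n₁ + s₂²/n₂)² / [(s₁²/n₁)²/(n₁-1) + (s₂²/n₂)²/(n₂-1)] ≈ 37.20
t = (x̄₁ - x̄₂) / SE = (48.58 - 50.18) / 3.9659 = -1.60 / 3.9659 = -0.403
p-value = 0.6889

Since p-value > α = 0.01, we fail to reject H₀.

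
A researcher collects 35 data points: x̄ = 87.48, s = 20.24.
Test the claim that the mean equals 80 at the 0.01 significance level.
One-sample t-test:
H₀: μ = 80
H₁: μ ≠ 80
df = n - 1 = 34
t = (x̄ - μ₀) / (s/√n) = (87.48 - 80) / (20.24/√35) = 2.186
p-value = 0.0358

Since p-value > α = 0.01, we fail to reject H₀.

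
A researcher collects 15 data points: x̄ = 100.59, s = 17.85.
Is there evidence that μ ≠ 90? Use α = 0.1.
One-sample t-test:
H₀: μ = 90
H₁: μ ≠ 90
df = n - 1 = 14
t = (x̄ - μ₀) / (s/√n) = (100.59 - 90) / (17.85/√15) = 2.298
p-value = 0.0375

Since p-value < α = 0.1, we reject H₀.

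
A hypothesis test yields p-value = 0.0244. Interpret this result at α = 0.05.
Since p = 0.0244 < α = 0.05, reject H₀.
There is sufficient evidence to reject the null hypothesis; the result is statistically significant at the 0.05 level.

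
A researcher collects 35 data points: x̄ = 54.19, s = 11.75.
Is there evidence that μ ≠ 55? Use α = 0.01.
One-sample t-test:
H₀: μ = 55
H₁: μ ≠ 55
df = n - 1 = 34
t = (x̄ - μ₀) / (s/√n) = (54.19 - 55) / (11.75/√35) = -0.408
p-value = 0.6860

Since p-value > α = 0.01, we fail to reject H₀.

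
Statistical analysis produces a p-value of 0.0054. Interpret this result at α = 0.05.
Since p = 0.0054 < α = 0.05, reject H₀.
There is sufficient evidence to reject the null hypothesis; the result is statistically significant at the 0.05 level.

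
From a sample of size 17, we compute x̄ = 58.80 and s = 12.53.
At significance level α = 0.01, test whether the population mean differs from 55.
One-sample t-test:
H₀: μ = 55
H₁: μ ≠ 55
df = n - 1 = 16
t = (x̄ - μ₀) / (s/√n) = (58.80 - 55) / (12.53/√17) = 1.250
p-value = 0.2291

Since p-value > α = 0.01, we fail to reject H₀.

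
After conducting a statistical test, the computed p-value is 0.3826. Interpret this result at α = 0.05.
Since p = 0.3826 > α = 0.05, fail to reject H₀.
There is insufficient evidence to reject the null hypothesis; the result is not statistically significant at the 0.05 level.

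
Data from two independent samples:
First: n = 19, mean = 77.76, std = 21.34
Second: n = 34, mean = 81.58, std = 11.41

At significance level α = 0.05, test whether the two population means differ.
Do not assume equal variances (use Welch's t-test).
Welch's two-sample t-test:
H₀: μ₁ = μ₂
H₁: μ₁ ≠ μ₂
s₁²/n₁ = 21.34²/19 = 23.9682,  s₂²/n₂ = 11.41²/34 = 3.8291
SE = √(s₁²/n₁ + s₂²/n₂) = √(23.9682 + 3.8291) = 5.2723
df (Welch-Satterthwaite) = (s₁²/n₁ + s₂²/n₂)² / [(s₁²/n₁)²/(n₁-1) + (s₂²/n₂)²/(n₂-1)] ≈ 23.88
t = (x̄₁ - x̄₂) / SE = (77.76 - 81.58) / 5.2723 = -3.82 / 5.2723 = -0.725
p-value = 0.4758

Since p-value > α = 0.05, we fail to reject H₀.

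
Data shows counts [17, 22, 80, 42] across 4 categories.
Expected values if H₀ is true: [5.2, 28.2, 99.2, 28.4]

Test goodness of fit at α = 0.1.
Chi-square goodness of fit test:
H₀: observed counts match expected distribution
H₁: observed counts differ from expected distribution
df = k - 1 = 3
χ² = Σ(O - E)²/E
   = (17 - 5.2)²/5.2 + (22 - 28.2)²/28.2 + (80 - 99.2)²/99.2 + (42 - 28.4)²/28.4
   = 26.777 + 1.363 + 3.716 + 6.513
   = 38.37
p-value < 0.0001

Since p-value < α = 0.1, we reject H₀.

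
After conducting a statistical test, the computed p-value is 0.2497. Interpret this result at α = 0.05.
Since p = 0.2497 > α = 0.05, fail to reject H₀.
There is insufficient evidence to reject the null hypothesis; the result is not statistically significant at the 0.05 level.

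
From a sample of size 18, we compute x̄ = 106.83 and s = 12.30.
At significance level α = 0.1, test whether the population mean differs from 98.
One-sample t-test:
H₀: μ = 98
H₁: μ ≠ 98
df = n - 1 = 17
t = (x̄ - μ₀) / (s/√n) = (106.83 - 98) / (12.30/√18) = 3.046
p-value = 0.0073

Since p-value < α = 0.1, we reject H₀.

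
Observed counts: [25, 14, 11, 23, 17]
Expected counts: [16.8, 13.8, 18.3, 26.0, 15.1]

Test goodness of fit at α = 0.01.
Chi-square goodness of fit test:
H₀: observed counts match expected distribution
H₁: observed counts differ from expected distribution
df = k - 1 = 4
χ² = Σ(O - E)²/E
   = (25 - 16.8)²/16.8 + (14 - 13.8)²/13.8 + (11 - 18.3)²/18.3 + (23 - 26.0)²/26.0 + (17 - 15.1)²/15.1
   = 4.002 + 0.003 + 2.912 + 0.346 + 0.239
   = 7.50
p-value = 0.1116

Since p-value > α = 0.01, we fail to reject H₀.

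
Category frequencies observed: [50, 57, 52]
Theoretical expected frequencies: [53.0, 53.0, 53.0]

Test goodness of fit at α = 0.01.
Chi-square goodness of fit test:
H₀: observed counts match expected distribution
H₁: observed counts differ from expected distribution
df = k - 1 = 2
χ² = Σ(O - E)²/E
   = (50 - 53.0)²/53.0 + (57 - 53.0)²/53.0 + (52 - 53.0)²/53.0
   = 0.170 + 0.302 + 0.019
   = 0.49
p-value = 0.7825

Since p-value > α = 0.01, we fail to reject H₀.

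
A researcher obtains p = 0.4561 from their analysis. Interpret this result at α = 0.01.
Since p = 0.4561 > α = 0.01, fail to reject H₀.
There is insufficient evidence to reject the null hypothesis; the result is not statistically significant at the 0.01 level.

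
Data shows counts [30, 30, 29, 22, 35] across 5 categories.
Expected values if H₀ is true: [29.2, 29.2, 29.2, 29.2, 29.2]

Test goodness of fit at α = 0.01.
Chi-square goodness of fit test:
H₀: observed counts match expected distribution
H₁: observed counts differ from expected distribution
df = k - 1 = 4
χ² = Σ(O - E)²/E
   = (30 - 29.2)²/29.2 + (30 - 29.2)²/29.2 + (29 - 29.2)²/29.2 + (22 - 29.2)²/29.2 + (35 - 29.2)²/29.2
   = 0.022 + 0.022 + 0.001 + 1.775 + 1.152
   = 2.97
p-value = 0.5624

Since p-value > α = 0.01, we fail to reject H₀.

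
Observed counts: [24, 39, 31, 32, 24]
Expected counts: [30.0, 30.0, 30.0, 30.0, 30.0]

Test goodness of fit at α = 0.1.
Chi-square goodness of fit test:
H₀: observed counts match expected distribution
H₁: observed counts differ from expected distribution
df = k - 1 = 4
χ² = Σ(O - E)²/E
   = (24 - 30.0)²/30.0 + (39 - 30.0)²/30.0 + (31 - 30.0)²/30.0 + (32 - 30.0)²/30.0 + (24 - 30.0)²/30.0
   = 1.200 + 2.700 + 0.033 + 0.133 + 1.200
   = 5.27
p-value = 0.2610

Since p-value > α = 0.1, we fail to reject H₀.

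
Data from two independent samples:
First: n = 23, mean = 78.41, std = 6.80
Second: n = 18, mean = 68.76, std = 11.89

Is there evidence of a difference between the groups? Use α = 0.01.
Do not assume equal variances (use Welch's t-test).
Welch's two-sample t-test:
H₀: μ₁ = μ₂
H₁: μ₁ ≠ μ₂
s₁²/n₁ = 6.80²/23 = 2.0104,  s₂²/n₂ = 11.89²/18 = 7.8540
SE = √(s₁²/n₁ + s₂²/n₂) = √(2.0104 + 7.8540) = 3.1408
df (Welch-Satterthwaite) = (s₁²/n₁ + s₂²/n₂)² / [(s₁²/n₁)²/(n₁-1) + (s₂²/n₂)²/(n₂-1)] ≈ 25.52
t = (x̄₁ - x̄₂) / SE = (78.41 - 68.76) / 3.1408 = 9.65 / 3.1408 = 3.072
p-value = 0.0050

Since p-value < α = 0.01, we reject H₀.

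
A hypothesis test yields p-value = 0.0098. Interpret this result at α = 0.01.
Since p = 0.0098 < α = 0.01, reject H₀.
There is sufficient evidence to reject the null hypothesis; the result is statistically significant at the 0.01 level.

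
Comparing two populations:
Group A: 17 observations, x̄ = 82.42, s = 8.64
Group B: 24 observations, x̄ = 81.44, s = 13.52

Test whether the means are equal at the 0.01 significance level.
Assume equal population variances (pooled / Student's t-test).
Student's two-sample t-test (equal variances):
H₀: μ₁ = μ₂
H₁: μ₁ ≠ μ₂
df = n₁ + n₂ - 2 = 39
Pooled variance s_p² = [(n₁-1)s₁² + (n₂-1)s₂²] / (n₁ + n₂ - 2) = [(16)(8.64²) + (23)(13.52²)] / 39 = 138.4249
SE = √(s_p²(1/n₁ + 1/n₂)) = √(138.4249 × (1/17 + 1/24)) = 3.7297
t = (x̄₁ - x̄₂) / SE = (82.42 - 81.44) / 3.7297 = 0.98 / 3.7297 = 0.263
p-value = 0.7941

Since p-value > α = 0.01, we fail to reject H₀.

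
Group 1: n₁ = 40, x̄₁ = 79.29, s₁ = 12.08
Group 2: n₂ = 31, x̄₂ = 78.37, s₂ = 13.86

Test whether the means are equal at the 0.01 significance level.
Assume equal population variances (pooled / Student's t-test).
Student's two-sample t-test (equal variances):
H₀: μ₁ = μ₂
H₁: μ₁ ≠ μ₂
df = n₁ + n₂ - 2 = 69
Pooled variance s_p² = [(n₁-1)s₁² + (n₂-1)s₂²] / (n₁ + n₂ - 2) = [(39)(12.08²) + (30)(13.86²)] / 69 = 166.0017
SE = √(s_p²(1/n₁ + 1/n₂)) = √(166.0017 × (1/40 + 1/31)) = 3.0830
t = (x̄₁ - x̄₂) / SE = (79.29 - 78.37) / 3.0830 = 0.92 / 3.0830 = 0.298
p-value = 0.7663

Since p-value > α = 0.01, we fail to reject H₀.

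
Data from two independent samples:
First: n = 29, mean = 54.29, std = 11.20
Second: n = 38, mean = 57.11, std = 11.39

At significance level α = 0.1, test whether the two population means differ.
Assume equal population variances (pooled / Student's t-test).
Student's two-sample t-test (equal variances):
H₀: μ₁ = μ₂
H₁: μ₁ ≠ μ₂
df = n₁ + n₂ - 2 = 65
Pooled variance s_p² = [(n₁-1)s₁² + (n₂-1)s₂²] / (n₁ + n₂ - 2) = [(28)(11.20²) + (37)(11.39²)] / 65 = 127.8832
SE = √(s_p²(1/n₁ + 1/n₂)) = √(127.8832 × (1/29 + 1/38)) = 2.7884
t = (x̄₁ - x̄₂) / SE = (54.29 - 57.11) / 2.7884 = -2.82 / 2.7884 = -1.011
p-value = 0.3156

Since p-value > α = 0.1, we fail to reject H₀.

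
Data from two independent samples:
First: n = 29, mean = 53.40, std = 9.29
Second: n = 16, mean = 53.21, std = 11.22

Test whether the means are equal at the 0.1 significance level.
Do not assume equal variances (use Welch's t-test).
Welch's two-sample t-test:
H₀: μ₁ = μ₂
H₁: μ₁ ≠ μ₂
s₁²/n₁ = 9.29²/29 = 2.9760,  s₂²/n₂ = 11.22²/16 = 7.8680
SE = √(s₁²/n₁ + s₂²/n₂) = √(2.9760 + 7.8680) = 3.2930
df (Welch-Satterthwaite) = (s₁²/n₁ + s₂²/n₂)² / [(s₁²/n₁)²/(n₁-1) + (s₂²/n₂)²/(n₂-1)] ≈ 26.46
t = (x̄₁ - x̄₂) / SE = (53.40 - 53.21) / 3.2930 = 0.19 / 3.2930 = 0.058
p-value = 0.9544

Since p-value > α = 0.1, we fail to reject H₀.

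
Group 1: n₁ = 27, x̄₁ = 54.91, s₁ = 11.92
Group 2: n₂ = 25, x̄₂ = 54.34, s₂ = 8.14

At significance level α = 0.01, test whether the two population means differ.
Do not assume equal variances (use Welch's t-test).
Welch's two-sample t-test:
H₀: μ₁ = μ₂
H₁: μ₁ ≠ μ₂
s₁²/n₁ = 11.92²/27 = 5.2625,  s₂²/n₂ = 8.14²/25 = 2.6504
SE = √(s₁²/n₁ + s₂²/n₂) = √(5.2625 + 2.6504) = 2.8130
df (Welch-Satterthwaite) = (s₁²/n₁ + s₂²/n₂)² / [(s₁²/n₁)²/(n₁-1) + (s₂²/n₂)²/(n₂-1)] ≈ 46.11
t = (x̄₁ - x̄₂) / SE = (54.91 - 54.34) / 2.8130 = 0.57 / 2.8130 = 0.203
p-value = 0.8403

Since p-value > α = 0.01, we fail to reject H₀.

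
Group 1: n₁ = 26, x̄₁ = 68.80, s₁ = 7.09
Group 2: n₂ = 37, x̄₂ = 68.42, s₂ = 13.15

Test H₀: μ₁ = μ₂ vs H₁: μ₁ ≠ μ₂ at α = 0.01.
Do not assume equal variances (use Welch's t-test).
Welch's two-sample t-test:
H₀: μ₁ = μ₂
H₁: μ₁ ≠ μ₂
s₁²/n₁ = 7.09²/26 = 1.9334,  s₂²/n₂ = 13.15²/37 = 4.6736
SE = √(s₁²/n₁ + s₂²/n₂) = √(1.9334 + 4.6736) = 2.5704
df (Welch-Satterthwaite) = (s₁²/n₁ + s₂²/n₂)² / [(s₁²/n₁)²/(n₁-1) + (s₂²/n₂)²/(n₂-1)] ≈ 57.72
t = (x̄₁ - x̄₂) / SE = (68.80 - 68.42) / 2.5704 = 0.38 / 2.5704 = 0.148
p-value = 0.8830

Since p-value > α = 0.01, we fail to reject H₀.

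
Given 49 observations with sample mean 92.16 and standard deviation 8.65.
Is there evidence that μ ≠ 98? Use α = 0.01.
One-sample t-test:
H₀: μ = 98
H₁: μ ≠ 98
df = n - 1 = 48
t = (x̄ - μ₀) / (s/√n) = (92.16 - 98) / (8.65/√49) = -4.726
p-value < 0.0001

Since p-value < α = 0.01, we reject H₀.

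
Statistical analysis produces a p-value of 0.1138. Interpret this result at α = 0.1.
Since p = 0.1138 > α = 0.1, fail to reject H₀.
There is insufficient evidence to reject the null hypothesis; the result is not statistically significant at the 0.1 level.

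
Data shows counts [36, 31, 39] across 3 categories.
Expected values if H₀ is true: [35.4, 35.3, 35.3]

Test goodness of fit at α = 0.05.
Chi-square goodness of fit test:
H₀: observed counts match expected distribution
H₁: observed counts differ from expected distribution
df = k - 1 = 2
χ² = Σ(O - E)²/E
   = (36 - 35.4)²/35.4 + (31 - 35.3)²/35.3 + (39 - 35.3)²/35.3
   = 0.010 + 0.524 + 0.388
   = 0.92
p-value = 0.6307

Since p-value > α = 0.05, we fail to reject H₀.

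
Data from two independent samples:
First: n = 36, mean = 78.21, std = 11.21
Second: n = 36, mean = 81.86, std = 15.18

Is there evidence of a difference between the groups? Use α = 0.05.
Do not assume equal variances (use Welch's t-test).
Welch's two-sample t-test:
H₀: μ₁ = μ₂
H₁: μ₁ ≠ μ₂
s₁²/n₁ = 11.21²/36 = 3.4907,  s₂²/n₂ = 15.18²/36 = 6.4009
SE = √(s₁²/n₁ + s₂²/n₂) = √(3.4907 + 6.4009) = 3.1451
df (Welch-Satterthwaite) = (s₁²/n₁ + s₂²/n₂)² / [(s₁²/n₁)²/(n₁-1) + (s₂²/n₂)²/(n₂-1)] ≈ 64.42
t = (x̄₁ - x̄₂) / SE = (78.21 - 81.86) / 3.1451 = -3.65 / 3.1451 = -1.161
p-value = 0.2501

Since p-value > α = 0.05, we fail to reject H₀.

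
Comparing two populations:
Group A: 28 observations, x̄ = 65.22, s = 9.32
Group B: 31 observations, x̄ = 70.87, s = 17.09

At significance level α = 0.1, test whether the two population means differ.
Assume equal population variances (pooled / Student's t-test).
Student's two-sample t-test (equal variances):
H₀: μ₁ = μ₂
H₁: μ₁ ≠ μ₂
df = n₁ + n₂ - 2 = 57
Pooled variance s_p² = [(n₁-1)s₁² + (n₂-1)s₂²] / (n₁ + n₂ - 2) = [(27)(9.32²) + (30)(17.09²)] / 57 = 194.8654
SE = √(s_p²(1/n₁ + 1/n₂)) = √(194.8654 × (1/28 + 1/31)) = 3.6394
t = (x̄₁ - x̄₂) / SE = (65.22 - 70.87) / 3.6394 = -5.65 / 3.6394 = -1.552
p-value = 0.1261

Since p-value > α = 0.1, we fail to reject H₀.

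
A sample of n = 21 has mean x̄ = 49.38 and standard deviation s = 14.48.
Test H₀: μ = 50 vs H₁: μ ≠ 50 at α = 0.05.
One-sample t-test:
H₀: μ = 50
H₁: μ ≠ 50
df = n - 1 = 20
t = (x̄ - μ₀) / (s/√n) = (49.38 - 50) / (14.48/√21) = -0.196
p-value = 0.8464

Since p-value > α = 0.05, we fail to reject H₀.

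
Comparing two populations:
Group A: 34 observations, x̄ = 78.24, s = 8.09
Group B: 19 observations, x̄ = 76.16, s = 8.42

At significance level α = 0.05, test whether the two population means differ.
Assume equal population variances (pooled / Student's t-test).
Student's two-sample t-test (equal variances):
H₀: μ₁ = μ₂
H₁: μ₁ ≠ μ₂
df = n₁ + n₂ - 2 = 51
Pooled variance s_p² = [(n₁-1)s₁² + (n₂-1)s₂²] / (n₁ + n₂ - 2) = [(33)(8.09²) + (18)(8.42²)] / 51 = 67.3710
SE = √(s_p²(1/n₁ + 1/n₂)) = √(67.3710 × (1/34 + 1/19)) = 2.3510
t = (x̄₁ - x̄₂) / SE = (78.24 - 76.16) / 2.3510 = 2.08 / 2.3510 = 0.885
p-value = 0.3805

Since p-value > α = 0.05, we fail to reject H₀.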